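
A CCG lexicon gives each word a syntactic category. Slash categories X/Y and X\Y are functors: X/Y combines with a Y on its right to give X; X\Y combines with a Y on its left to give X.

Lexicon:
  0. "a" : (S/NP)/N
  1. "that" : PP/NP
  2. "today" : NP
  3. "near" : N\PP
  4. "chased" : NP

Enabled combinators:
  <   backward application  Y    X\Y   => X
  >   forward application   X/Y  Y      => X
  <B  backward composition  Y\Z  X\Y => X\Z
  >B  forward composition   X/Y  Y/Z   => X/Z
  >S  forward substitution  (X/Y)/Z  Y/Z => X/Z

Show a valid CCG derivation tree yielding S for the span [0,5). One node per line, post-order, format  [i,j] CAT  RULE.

[0,1] (S/NP)/N  lex  "a"
[1,2] PP/NP  lex  "that"
[2,3] NP  lex  "today"
[1,3] PP  >  k=2
[3,4] N\PP  lex  "near"
[1,4] N  <  k=3
[0,4] S/NP  >  k=1
[4,5] NP  lex  "chased"
[0,5] S  >  k=4

[0,5] S   >
  [0,4] S/NP   >
    [0,1] "a" : (S/NP)/N
    [1,4] N   <
      [1,3] PP   >
        [1,2] "that" : PP/NP
        [2,3] "today" : NP
      [3,4] "near" : N\PP
  [4,5] "chased" : NP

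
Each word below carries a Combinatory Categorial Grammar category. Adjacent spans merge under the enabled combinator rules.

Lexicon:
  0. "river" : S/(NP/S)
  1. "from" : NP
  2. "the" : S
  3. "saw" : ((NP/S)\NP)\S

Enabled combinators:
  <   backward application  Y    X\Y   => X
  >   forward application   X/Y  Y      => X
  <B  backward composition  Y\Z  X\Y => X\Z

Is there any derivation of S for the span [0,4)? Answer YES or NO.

[0,4] S   >
  [0,1] "river" : S/(NP/S)
  [1,4] NP/S   <
    [1,2] "from" : NP
    [2,4] (NP/S)\NP   <
      [2,3] "the" : S
      [3,4] "saw" : ((NP/S)\NP)\S

YES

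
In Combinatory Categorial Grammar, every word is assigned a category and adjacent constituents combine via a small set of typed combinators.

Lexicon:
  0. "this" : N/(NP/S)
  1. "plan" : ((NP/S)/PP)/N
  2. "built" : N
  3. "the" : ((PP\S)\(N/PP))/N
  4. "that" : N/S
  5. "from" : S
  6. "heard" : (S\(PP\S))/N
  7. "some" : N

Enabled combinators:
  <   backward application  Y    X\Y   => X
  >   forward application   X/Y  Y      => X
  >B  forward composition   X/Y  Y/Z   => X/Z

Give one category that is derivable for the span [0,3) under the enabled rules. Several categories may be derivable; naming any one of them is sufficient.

[0,8] S   <
  [0,6] PP\S   <
    [0,3] N/PP   >B
      [0,1] "this" : N/(NP/S)
      [1,3] (NP/S)/PP   >
        [1,2] "plan" : ((NP/S)/PP)/N
        [2,3] "built" : N
    [3,6] (PP\S)\(N/PP)   >
      [3,4] "the" : ((PP\S)\(N/PP))/N
      [4,6] N   >
        [4,5] "that" : N/S
        [5,6] "from" : S
  [6,8] S\(PP\S)   >
    [6,7] "heard" : (S\(PP\S))/N
    [7,8] "some" : N

N/PP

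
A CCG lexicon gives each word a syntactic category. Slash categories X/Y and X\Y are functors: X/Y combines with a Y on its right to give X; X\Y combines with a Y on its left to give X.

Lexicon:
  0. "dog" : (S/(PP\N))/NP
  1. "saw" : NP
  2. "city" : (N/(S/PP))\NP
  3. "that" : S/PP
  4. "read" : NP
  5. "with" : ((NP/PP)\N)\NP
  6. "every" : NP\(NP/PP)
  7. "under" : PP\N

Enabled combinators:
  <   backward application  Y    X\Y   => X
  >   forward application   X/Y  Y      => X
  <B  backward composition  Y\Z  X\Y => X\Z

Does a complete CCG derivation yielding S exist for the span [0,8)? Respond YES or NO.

[0,8] S   >
  [0,7] S/(PP\N)   >
    [0,1] "dog" : (S/(PP\N))/NP
    [1,7] NP   <
      [1,6] NP/PP   <
        [1,4] N   >
          [1,3] N/(S/PP)   <
            [1,2] "saw" : NP
            [2,3] "city" : (N/(S/PP))\NP
          [3,4] "that" : S/PP
        [4,6] (NP/PP)\N   <
          [4,5] "read" : NP
          [5,6] "with" : ((NP/PP)\N)\NP
      [6,7] "every" : NP\(NP/PP)
  [7,8] "under" : PP\N

YES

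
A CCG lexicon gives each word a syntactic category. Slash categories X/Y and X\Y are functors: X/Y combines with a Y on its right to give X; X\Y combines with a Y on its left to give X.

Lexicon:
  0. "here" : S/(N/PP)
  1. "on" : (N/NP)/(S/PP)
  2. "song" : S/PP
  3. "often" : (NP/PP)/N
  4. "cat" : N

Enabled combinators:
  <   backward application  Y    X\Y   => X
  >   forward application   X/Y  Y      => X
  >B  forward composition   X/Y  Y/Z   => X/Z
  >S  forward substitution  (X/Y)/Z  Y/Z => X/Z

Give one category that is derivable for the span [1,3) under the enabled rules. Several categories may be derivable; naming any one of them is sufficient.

N/NP

[0,5] S   >
  [0,1] "here" : S/(N/PP)
  [1,5] N/PP   >B
    [1,3] N/NP   >
      [1,2] "on" : (N/NP)/(S/PP)
      [2,3] "song" : S/PP
    [3,5] NP/PP   >
      [3,4] "often" : (NP/PP)/N
      [4,5] "cat" : N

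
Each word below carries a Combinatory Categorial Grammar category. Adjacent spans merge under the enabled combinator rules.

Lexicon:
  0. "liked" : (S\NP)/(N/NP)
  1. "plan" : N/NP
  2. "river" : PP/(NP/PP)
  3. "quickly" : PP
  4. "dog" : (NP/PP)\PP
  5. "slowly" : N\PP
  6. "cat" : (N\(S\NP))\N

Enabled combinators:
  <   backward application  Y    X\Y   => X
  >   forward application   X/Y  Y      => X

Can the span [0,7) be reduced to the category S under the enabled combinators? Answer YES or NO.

NO

(S\NP)/(N/NP) N/NP PP/(NP/PP) PP (NP/PP)\PP N\PP (N\(S\NP))\N
CKY chart[0,7] = {N}; S ∉ chart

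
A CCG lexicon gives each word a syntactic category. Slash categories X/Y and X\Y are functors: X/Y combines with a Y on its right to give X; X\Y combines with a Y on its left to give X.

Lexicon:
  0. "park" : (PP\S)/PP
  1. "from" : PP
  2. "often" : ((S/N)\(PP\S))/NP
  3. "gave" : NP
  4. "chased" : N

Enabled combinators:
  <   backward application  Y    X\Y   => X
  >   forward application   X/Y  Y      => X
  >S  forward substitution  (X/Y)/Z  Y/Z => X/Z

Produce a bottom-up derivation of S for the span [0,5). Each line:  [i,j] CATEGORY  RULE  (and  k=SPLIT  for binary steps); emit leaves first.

[0,1] (PP\S)/PP  lex  "park"
[1,2] PP  lex  "from"
[0,2] PP\S  >  k=1
[2,3] ((S/N)\(PP\S))/NP  lex  "often"
[3,4] NP  lex  "gave"
[2,4] (S/N)\(PP\S)  >  k=3
[0,4] S/N  <  k=2
[4,5] N  lex  "chased"
[0,5] S  >  k=4

[0,5] S   >
  [0,4] S/N   <
    [0,2] PP\S   >
      [0,1] "park" : (PP\S)/PP
      [1,2] "from" : PP
    [2,4] (S/N)\(PP\S)   >
      [2,3] "often" : ((S/N)\(PP\S))/NP
      [3,4] "gave" : NP
  [4,5] "chased" : N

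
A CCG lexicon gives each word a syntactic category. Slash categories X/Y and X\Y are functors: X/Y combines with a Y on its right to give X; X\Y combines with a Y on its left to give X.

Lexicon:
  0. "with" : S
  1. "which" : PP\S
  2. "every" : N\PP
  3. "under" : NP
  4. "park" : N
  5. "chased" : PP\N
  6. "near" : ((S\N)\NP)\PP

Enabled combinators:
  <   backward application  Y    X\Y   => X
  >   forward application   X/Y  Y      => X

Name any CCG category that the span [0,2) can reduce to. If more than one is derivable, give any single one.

[0,7] S   <
  [0,3] N   <
    [0,2] PP   <
      [0,1] "with" : S
      [1,2] "which" : PP\S
    [2,3] "every" : N\PP
  [3,7] S\N   <
    [3,4] "under" : NP
    [4,7] (S\N)\NP   <
      [4,6] PP   <
        [4,5] "park" : N
        [5,6] "chased" : PP\N
      [6,7] "near" : ((S\N)\NP)\PP

PP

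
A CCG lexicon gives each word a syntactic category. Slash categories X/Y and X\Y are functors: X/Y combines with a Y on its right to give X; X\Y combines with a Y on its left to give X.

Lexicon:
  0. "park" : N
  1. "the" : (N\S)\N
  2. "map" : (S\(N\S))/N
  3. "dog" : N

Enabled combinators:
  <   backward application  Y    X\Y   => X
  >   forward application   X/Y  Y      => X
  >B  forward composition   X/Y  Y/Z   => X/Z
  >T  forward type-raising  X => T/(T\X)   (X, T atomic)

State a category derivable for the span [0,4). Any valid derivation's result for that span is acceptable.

[0,4] S   <
  [0,2] N\S   <
    [0,1] "park" : N
    [1,2] "the" : (N\S)\N
  [2,4] S\(N\S)   >
    [2,3] "map" : (S\(N\S))/N
    [3,4] "dog" : N

S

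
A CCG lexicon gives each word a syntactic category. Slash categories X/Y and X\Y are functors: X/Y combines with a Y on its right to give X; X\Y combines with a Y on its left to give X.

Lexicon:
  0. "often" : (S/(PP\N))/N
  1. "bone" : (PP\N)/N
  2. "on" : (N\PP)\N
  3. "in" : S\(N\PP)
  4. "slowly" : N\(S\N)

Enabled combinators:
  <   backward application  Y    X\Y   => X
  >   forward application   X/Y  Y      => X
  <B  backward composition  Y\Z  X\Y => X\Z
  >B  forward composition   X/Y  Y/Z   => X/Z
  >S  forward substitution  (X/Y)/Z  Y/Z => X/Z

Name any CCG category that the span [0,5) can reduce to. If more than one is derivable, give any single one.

[0,5] S   >
  [0,2] S/N   >S
    [0,1] "often" : (S/(PP\N))/N
    [1,2] "bone" : (PP\N)/N
  [2,5] N   <
    [2,4] S\N   <B
      [2,3] "on" : (N\PP)\N
      [3,4] "in" : S\(N\PP)
    [4,5] "slowly" : N\(S\N)

S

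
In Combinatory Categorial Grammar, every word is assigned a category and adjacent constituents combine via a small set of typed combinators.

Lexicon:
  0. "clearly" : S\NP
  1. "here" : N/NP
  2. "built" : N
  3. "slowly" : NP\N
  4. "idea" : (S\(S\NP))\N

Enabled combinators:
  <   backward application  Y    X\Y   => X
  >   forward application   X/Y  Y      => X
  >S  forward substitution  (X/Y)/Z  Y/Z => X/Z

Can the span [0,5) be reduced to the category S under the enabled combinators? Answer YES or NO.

YES

[0,5] S   <
  [0,1] "clearly" : S\NP
  [1,5] S\(S\NP)   <
    [1,4] N   >
      [1,2] "here" : N/NP
      [2,4] NP   <
        [2,3] "built" : N
        [3,4] "slowly" : NP\N
    [4,5] "idea" : (S\(S\NP))\N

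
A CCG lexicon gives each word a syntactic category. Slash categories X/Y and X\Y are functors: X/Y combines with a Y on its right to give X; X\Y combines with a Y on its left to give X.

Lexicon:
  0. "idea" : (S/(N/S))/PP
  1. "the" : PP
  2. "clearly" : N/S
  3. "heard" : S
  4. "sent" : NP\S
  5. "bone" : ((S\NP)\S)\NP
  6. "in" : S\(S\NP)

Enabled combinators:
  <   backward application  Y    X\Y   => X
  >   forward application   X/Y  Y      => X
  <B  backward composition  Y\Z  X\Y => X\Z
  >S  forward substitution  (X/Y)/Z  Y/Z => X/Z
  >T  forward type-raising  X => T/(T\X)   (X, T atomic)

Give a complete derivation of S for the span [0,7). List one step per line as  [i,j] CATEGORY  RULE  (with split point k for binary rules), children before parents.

[0,7] S   <
  [0,6] S\NP   <
    [0,3] S   >
      [0,2] S/(N/S)   >
        [0,1] "idea" : (S/(N/S))/PP
        [1,2] "the" : PP
      [2,3] "clearly" : N/S
    [3,6] (S\NP)\S   <
      [3,5] NP   >
        [3,4] NP/(NP\S)   >T
          [3,4] "heard" : S
        [4,5] "sent" : NP\S
      [5,6] "bone" : ((S\NP)\S)\NP
  [6,7] "in" : S\(S\NP)

[0,1] (S/(N/S))/PP  lex  "idea"
[1,2] PP  lex  "the"
[0,2] S/(N/S)  >  k=1
[2,3] N/S  lex  "clearly"
[0,3] S  >  k=2
[3,4] S  lex  "heard"
[3,4] NP/(NP\S)  >T
[4,5] NP\S  lex  "sent"
[3,5] NP  >  k=4
[5,6] ((S\NP)\S)\NP  lex  "bone"
[3,6] (S\NP)\S  <  k=5
[0,6] S\NP  <  k=3
[6,7] S\(S\NP)  lex  "in"
[0,7] S  <  k=6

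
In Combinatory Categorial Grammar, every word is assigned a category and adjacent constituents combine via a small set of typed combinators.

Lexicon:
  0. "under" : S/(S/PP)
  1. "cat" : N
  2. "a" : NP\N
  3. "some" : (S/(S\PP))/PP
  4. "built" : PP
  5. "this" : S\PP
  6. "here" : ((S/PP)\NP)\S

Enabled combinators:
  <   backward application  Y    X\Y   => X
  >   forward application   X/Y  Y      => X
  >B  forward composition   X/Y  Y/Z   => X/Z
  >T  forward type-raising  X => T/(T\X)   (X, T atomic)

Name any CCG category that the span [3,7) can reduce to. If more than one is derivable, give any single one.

(S/PP)\NP

[0,7] S   >
  [0,1] "under" : S/(S/PP)
  [1,7] S/PP   <
    [1,3] NP   <
      [1,2] "cat" : N
      [2,3] "a" : NP\N
    [3,7] (S/PP)\NP   <
      [3,6] S   >
        [3,5] S/(S\PP)   >
          [3,4] "some" : (S/(S\PP))/PP
          [4,5] "built" : PP
        [5,6] "this" : S\PP
      [6,7] "here" : ((S/PP)\NP)\S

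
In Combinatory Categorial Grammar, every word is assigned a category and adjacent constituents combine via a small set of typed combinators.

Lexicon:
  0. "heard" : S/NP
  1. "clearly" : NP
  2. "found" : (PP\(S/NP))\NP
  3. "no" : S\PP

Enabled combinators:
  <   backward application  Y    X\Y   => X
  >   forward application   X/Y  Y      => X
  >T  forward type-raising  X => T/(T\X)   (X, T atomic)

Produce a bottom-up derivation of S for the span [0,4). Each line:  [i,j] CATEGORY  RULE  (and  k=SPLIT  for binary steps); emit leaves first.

[0,4] S   <
  [0,3] PP   <
    [0,1] "heard" : S/NP
    [1,3] PP\(S/NP)   <
      [1,2] "clearly" : NP
      [2,3] "found" : (PP\(S/NP))\NP
  [3,4] "no" : S\PP

[0,1] S/NP  lex  "heard"
[1,2] NP  lex  "clearly"
[2,3] (PP\(S/NP))\NP  lex  "found"
[1,3] PP\(S/NP)  <  k=2
[0,3] PP  <  k=1
[3,4] S\PP  lex  "no"
[0,4] S  <  k=3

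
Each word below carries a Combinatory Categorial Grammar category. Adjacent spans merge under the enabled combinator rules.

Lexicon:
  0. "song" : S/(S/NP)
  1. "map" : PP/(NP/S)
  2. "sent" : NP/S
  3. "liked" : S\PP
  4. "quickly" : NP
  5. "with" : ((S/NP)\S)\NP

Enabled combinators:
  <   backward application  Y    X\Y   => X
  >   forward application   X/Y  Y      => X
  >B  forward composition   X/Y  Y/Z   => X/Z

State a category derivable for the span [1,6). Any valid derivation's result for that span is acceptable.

[0,6] S   >
  [0,1] "song" : S/(S/NP)
  [1,6] S/NP   <
    [1,4] S   <
      [1,3] PP   >
        [1,2] "map" : PP/(NP/S)
        [2,3] "sent" : NP/S
      [3,4] "liked" : S\PP
    [4,6] (S/NP)\S   <
      [4,5] "quickly" : NP
      [5,6] "with" : ((S/NP)\S)\NP

S/NP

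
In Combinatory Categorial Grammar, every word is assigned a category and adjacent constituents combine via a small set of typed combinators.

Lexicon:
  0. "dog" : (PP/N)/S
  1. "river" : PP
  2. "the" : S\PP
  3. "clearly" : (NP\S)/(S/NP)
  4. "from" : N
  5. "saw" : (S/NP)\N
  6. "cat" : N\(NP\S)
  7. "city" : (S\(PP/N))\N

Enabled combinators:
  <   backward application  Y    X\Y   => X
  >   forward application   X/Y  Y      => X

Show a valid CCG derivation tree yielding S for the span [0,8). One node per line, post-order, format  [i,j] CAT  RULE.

[0,1] (PP/N)/S  lex  "dog"
[1,2] PP  lex  "river"
[2,3] S\PP  lex  "the"
[1,3] S  <  k=2
[0,3] PP/N  >  k=1
[3,4] (NP\S)/(S/NP)  lex  "clearly"
[4,5] N  lex  "from"
[5,6] (S/NP)\N  lex  "saw"
[4,6] S/NP  <  k=5
[3,6] NP\S  >  k=4
[6,7] N\(NP\S)  lex  "cat"
[3,7] N  <  k=6
[7,8] (S\(PP/N))\N  lex  "city"
[3,8] S\(PP/N)  <  k=7
[0,8] S  <  k=3

[0,8] S   <
  [0,3] PP/N   >
    [0,1] "dog" : (PP/N)/S
    [1,3] S   <
      [1,2] "river" : PP
      [2,3] "the" : S\PP
  [3,8] S\(PP/N)   <
    [3,7] N   <
      [3,6] NP\S   >
        [3,4] "clearly" : (NP\S)/(S/NP)
        [4,6] S/NP   <
          [4,5] "from" : N
          [5,6] "saw" : (S/NP)\N
      [6,7] "cat" : N\(NP\S)
    [7,8] "city" : (S\(PP/N))\N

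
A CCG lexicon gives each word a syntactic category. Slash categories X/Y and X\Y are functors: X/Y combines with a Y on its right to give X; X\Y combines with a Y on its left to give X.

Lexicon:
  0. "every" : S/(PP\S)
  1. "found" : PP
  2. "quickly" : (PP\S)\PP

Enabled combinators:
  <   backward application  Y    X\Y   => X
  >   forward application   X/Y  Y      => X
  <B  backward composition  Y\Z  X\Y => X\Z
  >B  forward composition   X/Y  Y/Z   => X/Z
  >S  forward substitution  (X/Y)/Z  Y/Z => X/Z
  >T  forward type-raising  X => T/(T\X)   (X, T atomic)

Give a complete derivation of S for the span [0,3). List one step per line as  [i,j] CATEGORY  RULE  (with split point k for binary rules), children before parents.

[0,3] S   >
  [0,1] "every" : S/(PP\S)
  [1,3] PP\S   <
    [1,2] "found" : PP
    [2,3] "quickly" : (PP\S)\PP

[0,1] S/(PP\S)  lex  "every"
[1,2] PP  lex  "found"
[2,3] (PP\S)\PP  lex  "quickly"
[1,3] PP\S  <  k=2
[0,3] S  >  k=1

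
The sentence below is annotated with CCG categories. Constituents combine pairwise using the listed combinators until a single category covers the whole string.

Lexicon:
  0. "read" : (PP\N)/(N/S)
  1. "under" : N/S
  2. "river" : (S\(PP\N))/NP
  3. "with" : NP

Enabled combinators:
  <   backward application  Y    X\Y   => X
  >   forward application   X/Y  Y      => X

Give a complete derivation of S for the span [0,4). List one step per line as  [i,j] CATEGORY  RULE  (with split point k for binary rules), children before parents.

[0,4] S   <
  [0,2] PP\N   >
    [0,1] "read" : (PP\N)/(N/S)
    [1,2] "under" : N/S
  [2,4] S\(PP\N)   >
    [2,3] "river" : (S\(PP\N))/NP
    [3,4] "with" : NP

[0,1] (PP\N)/(N/S)  lex  "read"
[1,2] N/S  lex  "under"
[0,2] PP\N  >  k=1
[2,3] (S\(PP\N))/NP  lex  "river"
[3,4] NP  lex  "with"
[2,4] S\(PP\N)  >  k=3
[0,4] S  <  k=2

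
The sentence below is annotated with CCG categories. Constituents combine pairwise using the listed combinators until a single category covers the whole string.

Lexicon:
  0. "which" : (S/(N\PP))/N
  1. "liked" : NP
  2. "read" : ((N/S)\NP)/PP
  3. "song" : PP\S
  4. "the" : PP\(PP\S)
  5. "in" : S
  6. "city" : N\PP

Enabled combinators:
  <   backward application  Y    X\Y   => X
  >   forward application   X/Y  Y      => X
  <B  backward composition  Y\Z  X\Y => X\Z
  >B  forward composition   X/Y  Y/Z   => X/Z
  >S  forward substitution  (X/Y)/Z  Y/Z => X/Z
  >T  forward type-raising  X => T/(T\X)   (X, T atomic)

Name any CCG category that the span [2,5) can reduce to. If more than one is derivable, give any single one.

[0,7] S   >
  [0,6] S/(N\PP)   >
    [0,1] "which" : (S/(N\PP))/N
    [1,6] N   >
      [1,5] N/S   <
        [1,2] "liked" : NP
        [2,5] (N/S)\NP   >
          [2,3] "read" : ((N/S)\NP)/PP
          [3,5] PP   <
            [3,4] "song" : PP\S
            [4,5] "the" : PP\(PP\S)
      [5,6] "in" : S
  [6,7] "city" : N\PP

(N/S)\NP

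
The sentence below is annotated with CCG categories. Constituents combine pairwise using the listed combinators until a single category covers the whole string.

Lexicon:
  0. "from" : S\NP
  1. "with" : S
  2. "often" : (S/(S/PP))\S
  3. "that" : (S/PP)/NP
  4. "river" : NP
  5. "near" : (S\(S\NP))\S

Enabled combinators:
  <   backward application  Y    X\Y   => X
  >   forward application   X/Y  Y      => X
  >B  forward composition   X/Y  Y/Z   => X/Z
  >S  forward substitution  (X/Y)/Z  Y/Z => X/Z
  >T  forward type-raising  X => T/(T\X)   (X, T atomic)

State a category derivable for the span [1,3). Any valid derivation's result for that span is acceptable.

S/(S/PP)

[0,6] S   <
  [0,1] "from" : S\NP
  [1,6] S\(S\NP)   <
    [1,5] S   >
      [1,3] S/(S/PP)   <
        [1,2] "with" : S
        [2,3] "often" : (S/(S/PP))\S
      [3,5] S/PP   >
        [3,4] "that" : (S/PP)/NP
        [4,5] "river" : NP
    [5,6] "near" : (S\(S\NP))\S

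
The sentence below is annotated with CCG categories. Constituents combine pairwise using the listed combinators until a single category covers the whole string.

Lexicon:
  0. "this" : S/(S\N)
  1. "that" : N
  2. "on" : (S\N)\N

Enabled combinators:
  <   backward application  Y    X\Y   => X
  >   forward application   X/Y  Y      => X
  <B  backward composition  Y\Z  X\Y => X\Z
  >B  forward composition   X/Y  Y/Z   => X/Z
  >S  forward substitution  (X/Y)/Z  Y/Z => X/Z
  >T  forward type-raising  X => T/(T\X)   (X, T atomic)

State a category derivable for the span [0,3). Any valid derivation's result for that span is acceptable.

S

[0,3] S   >
  [0,1] "this" : S/(S\N)
  [1,3] S\N   <
    [1,2] "that" : N
    [2,3] "on" : (S\N)\N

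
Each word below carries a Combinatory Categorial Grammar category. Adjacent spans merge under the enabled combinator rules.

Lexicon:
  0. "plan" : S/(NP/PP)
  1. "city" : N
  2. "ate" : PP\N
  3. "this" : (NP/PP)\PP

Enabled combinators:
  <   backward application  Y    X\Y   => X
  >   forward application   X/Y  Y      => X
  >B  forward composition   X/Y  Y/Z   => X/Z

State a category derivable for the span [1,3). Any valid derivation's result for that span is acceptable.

[0,4] S   >
  [0,1] "plan" : S/(NP/PP)
  [1,4] NP/PP   <
    [1,3] PP   <
      [1,2] "city" : N
      [2,3] "ate" : PP\N
    [3,4] "this" : (NP/PP)\PP

PP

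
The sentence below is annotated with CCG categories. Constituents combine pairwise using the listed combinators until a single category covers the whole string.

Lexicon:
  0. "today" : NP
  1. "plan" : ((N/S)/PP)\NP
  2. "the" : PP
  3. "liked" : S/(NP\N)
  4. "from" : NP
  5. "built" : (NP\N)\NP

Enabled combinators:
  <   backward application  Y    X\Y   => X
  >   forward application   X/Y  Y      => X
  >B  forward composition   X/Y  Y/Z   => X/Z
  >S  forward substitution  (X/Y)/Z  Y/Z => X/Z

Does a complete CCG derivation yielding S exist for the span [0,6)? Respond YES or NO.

NP ((N/S)/PP)\NP PP S/(NP\N) NP (NP\N)\NP
CKY chart[0,6] = {N}; S ∉ chart

NO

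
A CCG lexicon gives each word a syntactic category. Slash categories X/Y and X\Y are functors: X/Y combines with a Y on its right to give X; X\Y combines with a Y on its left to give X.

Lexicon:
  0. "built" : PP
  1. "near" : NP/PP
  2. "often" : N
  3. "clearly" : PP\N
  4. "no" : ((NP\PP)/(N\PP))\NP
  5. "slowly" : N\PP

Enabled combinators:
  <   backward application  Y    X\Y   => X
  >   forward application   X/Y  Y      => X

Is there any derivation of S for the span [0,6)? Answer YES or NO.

PP NP/PP N PP\N ((NP\PP)/(N\PP))\NP N\PP
CKY chart[0,6] = {NP}; S ∉ chart

NO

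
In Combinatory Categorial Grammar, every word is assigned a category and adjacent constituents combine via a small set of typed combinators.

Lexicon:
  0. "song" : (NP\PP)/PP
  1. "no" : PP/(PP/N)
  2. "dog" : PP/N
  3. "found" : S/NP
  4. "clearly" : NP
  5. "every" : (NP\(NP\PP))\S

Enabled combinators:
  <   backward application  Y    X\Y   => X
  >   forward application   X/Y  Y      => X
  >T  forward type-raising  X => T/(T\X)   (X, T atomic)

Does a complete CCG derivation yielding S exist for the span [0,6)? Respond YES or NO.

(NP\PP)/PP PP/(PP/N) PP/N S/NP NP (NP\(NP\PP))\S
CKY chart[0,6] = {N/(N\NP), NP, NP/(NP\NP), PP/(PP\NP), S/(S\NP)}; S ∉ chart

NO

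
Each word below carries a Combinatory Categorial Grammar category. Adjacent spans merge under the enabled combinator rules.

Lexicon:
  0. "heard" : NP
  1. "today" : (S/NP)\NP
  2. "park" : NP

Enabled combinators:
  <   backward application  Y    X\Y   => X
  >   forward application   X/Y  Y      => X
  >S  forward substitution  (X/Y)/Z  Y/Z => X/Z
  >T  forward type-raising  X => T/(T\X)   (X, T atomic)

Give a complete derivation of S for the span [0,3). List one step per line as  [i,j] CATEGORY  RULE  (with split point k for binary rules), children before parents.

[0,3] S   >
  [0,2] S/NP   <
    [0,1] "heard" : NP
    [1,2] "today" : (S/NP)\NP
  [2,3] "park" : NP

[0,1] NP  lex  "heard"
[1,2] (S/NP)\NP  lex  "today"
[0,2] S/NP  <  k=1
[2,3] NP  lex  "park"
[0,3] S  >  k=2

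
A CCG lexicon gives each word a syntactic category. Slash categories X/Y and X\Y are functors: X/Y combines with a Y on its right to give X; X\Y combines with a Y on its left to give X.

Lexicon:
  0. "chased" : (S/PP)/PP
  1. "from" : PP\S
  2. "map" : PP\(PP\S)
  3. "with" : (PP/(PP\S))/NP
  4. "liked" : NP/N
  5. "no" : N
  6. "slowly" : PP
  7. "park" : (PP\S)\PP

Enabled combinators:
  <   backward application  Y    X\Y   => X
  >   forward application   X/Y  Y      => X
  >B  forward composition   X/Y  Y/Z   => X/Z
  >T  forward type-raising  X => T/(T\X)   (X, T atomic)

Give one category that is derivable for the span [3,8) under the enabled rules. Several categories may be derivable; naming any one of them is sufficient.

PP

[0,8] S   >
  [0,3] S/PP   >
    [0,1] "chased" : (S/PP)/PP
    [1,3] PP   <
      [1,2] "from" : PP\S
      [2,3] "map" : PP\(PP\S)
  [3,8] PP   >
    [3,6] PP/(PP\S)   >
      [3,4] "with" : (PP/(PP\S))/NP
      [4,6] NP   >
        [4,5] "liked" : NP/N
        [5,6] "no" : N
    [6,8] PP\S   <
      [6,7] "slowly" : PP
      [7,8] "park" : (PP\S)\PP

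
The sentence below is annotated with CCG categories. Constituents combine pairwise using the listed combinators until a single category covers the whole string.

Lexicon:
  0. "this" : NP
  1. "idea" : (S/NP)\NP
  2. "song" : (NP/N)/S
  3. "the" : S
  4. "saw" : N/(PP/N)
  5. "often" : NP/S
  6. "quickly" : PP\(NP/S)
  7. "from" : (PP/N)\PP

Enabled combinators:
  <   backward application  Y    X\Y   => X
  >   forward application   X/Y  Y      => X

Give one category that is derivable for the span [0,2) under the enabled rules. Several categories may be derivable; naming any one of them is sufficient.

S/NP

[0,8] S   >
  [0,2] S/NP   <
    [0,1] "this" : NP
    [1,2] "idea" : (S/NP)\NP
  [2,8] NP   >
    [2,4] NP/N   >
      [2,3] "song" : (NP/N)/S
      [3,4] "the" : S
    [4,8] N   >
      [4,5] "saw" : N/(PP/N)
      [5,8] PP/N   <
        [5,7] PP   <
          [5,6] "often" : NP/S
          [6,7] "quickly" : PP\(NP/S)
        [7,8] "from" : (PP/N)\PP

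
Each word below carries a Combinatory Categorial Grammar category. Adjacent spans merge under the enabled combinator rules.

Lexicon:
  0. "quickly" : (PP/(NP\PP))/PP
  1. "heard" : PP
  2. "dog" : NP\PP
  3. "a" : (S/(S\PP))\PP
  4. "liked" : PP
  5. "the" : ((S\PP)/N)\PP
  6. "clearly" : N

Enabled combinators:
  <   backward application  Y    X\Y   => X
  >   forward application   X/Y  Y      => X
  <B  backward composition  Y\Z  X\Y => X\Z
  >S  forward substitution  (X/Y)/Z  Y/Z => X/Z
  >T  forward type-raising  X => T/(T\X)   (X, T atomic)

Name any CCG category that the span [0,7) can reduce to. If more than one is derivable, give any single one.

S

[0,7] S   >
  [0,4] S/(S\PP)   <
    [0,3] PP   >
      [0,2] PP/(NP\PP)   >
        [0,1] "quickly" : (PP/(NP\PP))/PP
        [1,2] "heard" : PP
      [2,3] "dog" : NP\PP
    [3,4] "a" : (S/(S\PP))\PP
  [4,7] S\PP   >
    [4,6] (S\PP)/N   <
      [4,5] "liked" : PP
      [5,6] "the" : ((S\PP)/N)\PP
    [6,7] "clearly" : N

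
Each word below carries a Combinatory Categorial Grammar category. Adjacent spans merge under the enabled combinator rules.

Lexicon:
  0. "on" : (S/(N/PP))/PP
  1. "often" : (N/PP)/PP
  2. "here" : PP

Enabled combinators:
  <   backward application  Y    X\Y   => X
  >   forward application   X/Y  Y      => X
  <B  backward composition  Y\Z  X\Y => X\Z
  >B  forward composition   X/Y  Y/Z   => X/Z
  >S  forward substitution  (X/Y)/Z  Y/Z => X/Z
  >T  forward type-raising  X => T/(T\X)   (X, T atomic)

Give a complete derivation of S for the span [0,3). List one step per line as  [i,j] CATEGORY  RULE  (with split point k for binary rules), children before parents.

[0,3] S   >
  [0,2] S/PP   >S
    [0,1] "on" : (S/(N/PP))/PP
    [1,2] "often" : (N/PP)/PP
  [2,3] "here" : PP

[0,1] (S/(N/PP))/PP  lex  "on"
[1,2] (N/PP)/PP  lex  "often"
[0,2] S/PP  >S  k=1
[2,3] PP  lex  "here"
[0,3] S  >  k=2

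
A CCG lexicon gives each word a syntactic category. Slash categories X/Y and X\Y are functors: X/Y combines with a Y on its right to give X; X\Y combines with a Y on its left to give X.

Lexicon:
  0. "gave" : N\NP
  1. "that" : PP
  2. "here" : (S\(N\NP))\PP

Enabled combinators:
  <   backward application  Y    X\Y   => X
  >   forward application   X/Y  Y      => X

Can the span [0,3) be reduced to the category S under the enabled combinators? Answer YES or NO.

[0,3] S   <
  [0,1] "gave" : N\NP
  [1,3] S\(N\NP)   <
    [1,2] "that" : PP
    [2,3] "here" : (S\(N\NP))\PP

YES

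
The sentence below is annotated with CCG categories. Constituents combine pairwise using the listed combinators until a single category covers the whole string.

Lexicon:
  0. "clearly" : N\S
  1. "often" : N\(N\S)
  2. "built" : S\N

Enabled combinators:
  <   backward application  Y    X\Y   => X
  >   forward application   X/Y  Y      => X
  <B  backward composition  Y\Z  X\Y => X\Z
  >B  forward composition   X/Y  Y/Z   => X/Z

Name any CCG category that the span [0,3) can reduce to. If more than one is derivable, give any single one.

S

[0,3] S   <
  [0,2] N   <
    [0,1] "clearly" : N\S
    [1,2] "often" : N\(N\S)
  [2,3] "built" : S\N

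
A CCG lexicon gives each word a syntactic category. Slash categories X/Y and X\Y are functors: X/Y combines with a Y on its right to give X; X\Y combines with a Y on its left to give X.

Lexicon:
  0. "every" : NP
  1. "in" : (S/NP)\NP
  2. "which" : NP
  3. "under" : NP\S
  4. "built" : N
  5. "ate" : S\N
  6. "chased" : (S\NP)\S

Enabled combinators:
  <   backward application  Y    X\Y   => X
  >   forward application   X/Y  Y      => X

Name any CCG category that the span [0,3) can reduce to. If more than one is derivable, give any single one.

S

[0,7] S   <
  [0,4] NP   <
    [0,3] S   >
      [0,2] S/NP   <
        [0,1] "every" : NP
        [1,2] "in" : (S/NP)\NP
      [2,3] "which" : NP
    [3,4] "under" : NP\S
  [4,7] S\NP   <
    [4,6] S   <
      [4,5] "built" : N
      [5,6] "ate" : S\N
    [6,7] "chased" : (S\NP)\S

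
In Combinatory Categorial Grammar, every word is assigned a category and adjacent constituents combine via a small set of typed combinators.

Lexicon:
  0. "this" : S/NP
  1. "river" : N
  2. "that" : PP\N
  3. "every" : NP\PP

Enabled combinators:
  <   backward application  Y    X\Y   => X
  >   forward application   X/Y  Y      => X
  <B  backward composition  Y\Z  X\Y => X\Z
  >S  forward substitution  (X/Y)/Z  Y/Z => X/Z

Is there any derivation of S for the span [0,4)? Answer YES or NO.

[0,4] S   >
  [0,1] "this" : S/NP
  [1,4] NP   <
    [1,2] "river" : N
    [2,4] NP\N   <B
      [2,3] "that" : PP\N
      [3,4] "every" : NP\PP

YES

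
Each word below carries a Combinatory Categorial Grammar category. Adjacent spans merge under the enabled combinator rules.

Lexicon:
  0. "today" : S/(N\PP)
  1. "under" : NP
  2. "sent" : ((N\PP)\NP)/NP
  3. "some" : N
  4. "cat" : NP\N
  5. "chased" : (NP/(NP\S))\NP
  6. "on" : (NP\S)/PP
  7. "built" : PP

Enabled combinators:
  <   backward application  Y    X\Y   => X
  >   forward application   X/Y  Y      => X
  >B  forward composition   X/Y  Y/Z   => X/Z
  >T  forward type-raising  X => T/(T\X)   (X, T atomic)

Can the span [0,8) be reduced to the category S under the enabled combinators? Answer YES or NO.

[0,8] S   >
  [0,1] "today" : S/(N\PP)
  [1,8] N\PP   <
    [1,2] "under" : NP
    [2,8] (N\PP)\NP   >
      [2,3] "sent" : ((N\PP)\NP)/NP
      [3,8] NP   >
        [3,6] NP/(NP\S)   <
          [3,5] NP   <
            [3,4] "some" : N
            [4,5] "cat" : NP\N
          [5,6] "chased" : (NP/(NP\S))\NP
        [6,8] NP\S   >
          [6,7] "on" : (NP\S)/PP
          [7,8] "built" : PP

YES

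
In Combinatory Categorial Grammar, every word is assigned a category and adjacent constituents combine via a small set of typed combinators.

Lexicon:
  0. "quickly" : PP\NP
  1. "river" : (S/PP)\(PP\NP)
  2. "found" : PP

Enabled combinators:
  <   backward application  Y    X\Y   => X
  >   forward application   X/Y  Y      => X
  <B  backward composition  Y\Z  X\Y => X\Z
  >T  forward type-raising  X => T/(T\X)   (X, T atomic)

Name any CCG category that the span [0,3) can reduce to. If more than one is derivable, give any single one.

S

[0,3] S   >
  [0,2] S/PP   <
    [0,1] "quickly" : PP\NP
    [1,2] "river" : (S/PP)\(PP\NP)
  [2,3] "found" : PP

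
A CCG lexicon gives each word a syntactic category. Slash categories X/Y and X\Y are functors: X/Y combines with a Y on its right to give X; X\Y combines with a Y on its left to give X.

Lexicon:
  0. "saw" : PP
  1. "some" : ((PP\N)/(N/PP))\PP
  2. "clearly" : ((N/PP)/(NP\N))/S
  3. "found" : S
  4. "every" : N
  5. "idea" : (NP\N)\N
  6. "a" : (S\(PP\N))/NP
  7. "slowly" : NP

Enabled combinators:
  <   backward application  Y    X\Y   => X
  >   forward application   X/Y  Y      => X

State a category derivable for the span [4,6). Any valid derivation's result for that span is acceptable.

[0,8] S   <
  [0,6] PP\N   >
    [0,2] (PP\N)/(N/PP)   <
      [0,1] "saw" : PP
      [1,2] "some" : ((PP\N)/(N/PP))\PP
    [2,6] N/PP   >
      [2,4] (N/PP)/(NP\N)   >
        [2,3] "clearly" : ((N/PP)/(NP\N))/S
        [3,4] "found" : S
      [4,6] NP\N   <
        [4,5] "every" : N
        [5,6] "idea" : (NP\N)\N
  [6,8] S\(PP\N)   >
    [6,7] "a" : (S\(PP\N))/NP
    [7,8] "slowly" : NP

NP\N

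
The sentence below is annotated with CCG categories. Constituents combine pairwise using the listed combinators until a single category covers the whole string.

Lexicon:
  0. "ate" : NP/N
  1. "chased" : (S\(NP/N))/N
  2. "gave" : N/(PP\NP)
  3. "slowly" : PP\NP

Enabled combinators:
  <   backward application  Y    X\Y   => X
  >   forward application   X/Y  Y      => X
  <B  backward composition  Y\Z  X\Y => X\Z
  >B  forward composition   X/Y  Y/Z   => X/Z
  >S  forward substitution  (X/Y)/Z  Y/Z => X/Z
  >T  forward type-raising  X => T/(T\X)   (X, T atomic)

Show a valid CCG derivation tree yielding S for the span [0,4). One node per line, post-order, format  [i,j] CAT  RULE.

[0,4] S   <
  [0,1] "ate" : NP/N
  [1,4] S\(NP/N)   >
    [1,2] "chased" : (S\(NP/N))/N
    [2,4] N   >
      [2,3] "gave" : N/(PP\NP)
      [3,4] "slowly" : PP\NP

[0,1] NP/N  lex  "ate"
[1,2] (S\(NP/N))/N  lex  "chased"
[2,3] N/(PP\NP)  lex  "gave"
[3,4] PP\NP  lex  "slowly"
[2,4] N  >  k=3
[1,4] S\(NP/N)  >  k=2
[0,4] S  <  k=1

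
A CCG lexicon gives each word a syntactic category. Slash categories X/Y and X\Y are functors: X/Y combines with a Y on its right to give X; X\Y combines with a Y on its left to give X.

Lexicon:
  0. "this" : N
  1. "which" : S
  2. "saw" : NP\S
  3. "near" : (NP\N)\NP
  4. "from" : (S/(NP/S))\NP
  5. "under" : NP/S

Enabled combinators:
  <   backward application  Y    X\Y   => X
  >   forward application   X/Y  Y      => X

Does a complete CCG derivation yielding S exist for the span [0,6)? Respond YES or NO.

[0,6] S   >
  [0,5] S/(NP/S)   <
    [0,4] NP   <
      [0,1] "this" : N
      [1,4] NP\N   <
        [1,3] NP   <
          [1,2] "which" : S
          [2,3] "saw" : NP\S
        [3,4] "near" : (NP\N)\NP
    [4,5] "from" : (S/(NP/S))\NP
  [5,6] "under" : NP/S

YES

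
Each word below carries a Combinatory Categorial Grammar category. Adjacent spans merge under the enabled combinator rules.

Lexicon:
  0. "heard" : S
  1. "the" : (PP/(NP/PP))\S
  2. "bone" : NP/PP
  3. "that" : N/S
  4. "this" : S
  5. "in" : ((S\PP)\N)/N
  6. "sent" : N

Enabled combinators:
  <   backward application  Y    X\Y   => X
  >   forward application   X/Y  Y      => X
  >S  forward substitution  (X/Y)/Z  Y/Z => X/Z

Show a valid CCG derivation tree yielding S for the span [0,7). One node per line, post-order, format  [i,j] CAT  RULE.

[0,1] S  lex  "heard"
[1,2] (PP/(NP/PP))\S  lex  "the"
[0,2] PP/(NP/PP)  <  k=1
[2,3] NP/PP  lex  "bone"
[0,3] PP  >  k=2
[3,4] N/S  lex  "that"
[4,5] S  lex  "this"
[3,5] N  >  k=4
[5,6] ((S\PP)\N)/N  lex  "in"
[6,7] N  lex  "sent"
[5,7] (S\PP)\N  >  k=6
[3,7] S\PP  <  k=5
[0,7] S  <  k=3

[0,7] S   <
  [0,3] PP   >
    [0,2] PP/(NP/PP)   <
      [0,1] "heard" : S
      [1,2] "the" : (PP/(NP/PP))\S
    [2,3] "bone" : NP/PP
  [3,7] S\PP   <
    [3,5] N   >
      [3,4] "that" : N/S
      [4,5] "this" : S
    [5,7] (S\PP)\N   >
      [5,6] "in" : ((S\PP)\N)/N
      [6,7] "sent" : N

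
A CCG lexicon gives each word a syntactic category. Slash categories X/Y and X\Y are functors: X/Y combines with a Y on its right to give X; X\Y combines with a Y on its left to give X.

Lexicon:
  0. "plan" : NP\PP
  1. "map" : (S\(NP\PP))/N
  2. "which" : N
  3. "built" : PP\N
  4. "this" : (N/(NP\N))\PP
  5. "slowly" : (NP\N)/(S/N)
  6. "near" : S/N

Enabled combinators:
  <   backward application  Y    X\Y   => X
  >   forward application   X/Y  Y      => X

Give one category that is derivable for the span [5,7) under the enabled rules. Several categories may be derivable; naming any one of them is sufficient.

[0,7] S   <
  [0,1] "plan" : NP\PP
  [1,7] S\(NP\PP)   >
    [1,2] "map" : (S\(NP\PP))/N
    [2,7] N   >
      [2,5] N/(NP\N)   <
        [2,4] PP   <
          [2,3] "which" : N
          [3,4] "built" : PP\N
        [4,5] "this" : (N/(NP\N))\PP
      [5,7] NP\N   >
        [5,6] "slowly" : (NP\N)/(S/N)
        [6,7] "near" : S/N

NP\N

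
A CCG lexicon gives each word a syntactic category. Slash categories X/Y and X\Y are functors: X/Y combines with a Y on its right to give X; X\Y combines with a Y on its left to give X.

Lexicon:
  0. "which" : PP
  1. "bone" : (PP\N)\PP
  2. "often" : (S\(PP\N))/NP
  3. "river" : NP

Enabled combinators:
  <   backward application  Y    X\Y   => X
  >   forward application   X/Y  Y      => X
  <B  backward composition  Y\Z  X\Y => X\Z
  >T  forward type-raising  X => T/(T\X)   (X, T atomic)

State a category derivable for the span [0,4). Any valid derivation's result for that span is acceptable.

S

[0,4] S   <
  [0,1] "which" : PP
  [1,4] S\PP   <B
    [1,2] "bone" : (PP\N)\PP
    [2,4] S\(PP\N)   >
      [2,3] "often" : (S\(PP\N))/NP
      [3,4] "river" : NP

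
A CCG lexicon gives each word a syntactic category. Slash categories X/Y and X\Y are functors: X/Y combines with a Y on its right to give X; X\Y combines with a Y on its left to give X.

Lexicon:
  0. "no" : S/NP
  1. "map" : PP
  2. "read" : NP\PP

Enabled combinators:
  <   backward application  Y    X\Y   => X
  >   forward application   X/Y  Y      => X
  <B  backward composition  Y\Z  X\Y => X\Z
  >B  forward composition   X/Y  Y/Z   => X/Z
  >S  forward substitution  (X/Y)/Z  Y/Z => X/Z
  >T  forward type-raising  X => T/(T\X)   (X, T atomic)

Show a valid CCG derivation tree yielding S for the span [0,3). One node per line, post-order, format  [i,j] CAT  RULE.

[0,3] S   >
  [0,1] "no" : S/NP
  [1,3] NP   >
    [1,2] NP/(NP\PP)   >T
      [1,2] "map" : PP
    [2,3] "read" : NP\PP

[0,1] S/NP  lex  "no"
[1,2] PP  lex  "map"
[1,2] NP/(NP\PP)  >T
[2,3] NP\PP  lex  "read"
[1,3] NP  >  k=2
[0,3] S  >  k=1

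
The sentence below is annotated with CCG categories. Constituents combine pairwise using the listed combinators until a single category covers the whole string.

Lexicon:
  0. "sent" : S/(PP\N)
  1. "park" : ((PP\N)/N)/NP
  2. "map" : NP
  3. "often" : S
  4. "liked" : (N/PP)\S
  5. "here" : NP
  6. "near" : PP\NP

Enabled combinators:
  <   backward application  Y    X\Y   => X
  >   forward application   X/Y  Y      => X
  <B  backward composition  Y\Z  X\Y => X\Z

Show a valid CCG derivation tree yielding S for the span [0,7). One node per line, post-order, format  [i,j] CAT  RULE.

[0,1] S/(PP\N)  lex  "sent"
[1,2] ((PP\N)/N)/NP  lex  "park"
[2,3] NP  lex  "map"
[1,3] (PP\N)/N  >  k=2
[3,4] S  lex  "often"
[4,5] (N/PP)\S  lex  "liked"
[3,5] N/PP  <  k=4
[5,6] NP  lex  "here"
[6,7] PP\NP  lex  "near"
[5,7] PP  <  k=6
[3,7] N  >  k=5
[1,7] PP\N  >  k=3
[0,7] S  >  k=1

[0,7] S   >
  [0,1] "sent" : S/(PP\N)
  [1,7] PP\N   >
    [1,3] (PP\N)/N   >
      [1,2] "park" : ((PP\N)/N)/NP
      [2,3] "map" : NP
    [3,7] N   >
      [3,5] N/PP   <
        [3,4] "often" : S
        [4,5] "liked" : (N/PP)\S
      [5,7] PP   <
        [5,6] "here" : NP
        [6,7] "near" : PP\NP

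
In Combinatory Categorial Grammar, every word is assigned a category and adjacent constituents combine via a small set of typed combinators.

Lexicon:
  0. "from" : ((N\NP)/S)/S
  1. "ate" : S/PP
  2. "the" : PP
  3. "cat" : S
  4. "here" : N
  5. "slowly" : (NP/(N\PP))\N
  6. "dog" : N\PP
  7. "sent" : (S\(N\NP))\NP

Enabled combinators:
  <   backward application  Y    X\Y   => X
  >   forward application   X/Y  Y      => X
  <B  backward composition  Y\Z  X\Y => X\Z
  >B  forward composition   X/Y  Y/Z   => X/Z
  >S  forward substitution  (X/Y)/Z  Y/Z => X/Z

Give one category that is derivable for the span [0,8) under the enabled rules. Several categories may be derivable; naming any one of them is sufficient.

S

[0,8] S   <
  [0,4] N\NP   >
    [0,3] (N\NP)/S   >
      [0,1] "from" : ((N\NP)/S)/S
      [1,3] S   >
        [1,2] "ate" : S/PP
        [2,3] "the" : PP
    [3,4] "cat" : S
  [4,8] S\(N\NP)   <
    [4,7] NP   >
      [4,6] NP/(N\PP)   <
        [4,5] "here" : N
        [5,6] "slowly" : (NP/(N\PP))\N
      [6,7] "dog" : N\PP
    [7,8] "sent" : (S\(N\NP))\NP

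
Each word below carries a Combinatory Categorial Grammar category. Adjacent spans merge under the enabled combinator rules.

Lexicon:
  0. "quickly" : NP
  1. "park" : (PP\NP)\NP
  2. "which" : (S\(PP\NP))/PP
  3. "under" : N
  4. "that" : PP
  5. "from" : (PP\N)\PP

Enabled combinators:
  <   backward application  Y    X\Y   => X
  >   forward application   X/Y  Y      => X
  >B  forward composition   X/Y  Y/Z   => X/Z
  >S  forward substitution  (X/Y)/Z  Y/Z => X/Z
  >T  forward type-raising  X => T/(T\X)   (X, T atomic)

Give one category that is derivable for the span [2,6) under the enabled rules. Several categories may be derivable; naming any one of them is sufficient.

S\(PP\NP)

[0,6] S   <
  [0,2] PP\NP   <
    [0,1] "quickly" : NP
    [1,2] "park" : (PP\NP)\NP
  [2,6] S\(PP\NP)   >
    [2,3] "which" : (S\(PP\NP))/PP
    [3,6] PP   <
      [3,4] "under" : N
      [4,6] PP\N   <
        [4,5] "that" : PP
        [5,6] "from" : (PP\N)\PP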